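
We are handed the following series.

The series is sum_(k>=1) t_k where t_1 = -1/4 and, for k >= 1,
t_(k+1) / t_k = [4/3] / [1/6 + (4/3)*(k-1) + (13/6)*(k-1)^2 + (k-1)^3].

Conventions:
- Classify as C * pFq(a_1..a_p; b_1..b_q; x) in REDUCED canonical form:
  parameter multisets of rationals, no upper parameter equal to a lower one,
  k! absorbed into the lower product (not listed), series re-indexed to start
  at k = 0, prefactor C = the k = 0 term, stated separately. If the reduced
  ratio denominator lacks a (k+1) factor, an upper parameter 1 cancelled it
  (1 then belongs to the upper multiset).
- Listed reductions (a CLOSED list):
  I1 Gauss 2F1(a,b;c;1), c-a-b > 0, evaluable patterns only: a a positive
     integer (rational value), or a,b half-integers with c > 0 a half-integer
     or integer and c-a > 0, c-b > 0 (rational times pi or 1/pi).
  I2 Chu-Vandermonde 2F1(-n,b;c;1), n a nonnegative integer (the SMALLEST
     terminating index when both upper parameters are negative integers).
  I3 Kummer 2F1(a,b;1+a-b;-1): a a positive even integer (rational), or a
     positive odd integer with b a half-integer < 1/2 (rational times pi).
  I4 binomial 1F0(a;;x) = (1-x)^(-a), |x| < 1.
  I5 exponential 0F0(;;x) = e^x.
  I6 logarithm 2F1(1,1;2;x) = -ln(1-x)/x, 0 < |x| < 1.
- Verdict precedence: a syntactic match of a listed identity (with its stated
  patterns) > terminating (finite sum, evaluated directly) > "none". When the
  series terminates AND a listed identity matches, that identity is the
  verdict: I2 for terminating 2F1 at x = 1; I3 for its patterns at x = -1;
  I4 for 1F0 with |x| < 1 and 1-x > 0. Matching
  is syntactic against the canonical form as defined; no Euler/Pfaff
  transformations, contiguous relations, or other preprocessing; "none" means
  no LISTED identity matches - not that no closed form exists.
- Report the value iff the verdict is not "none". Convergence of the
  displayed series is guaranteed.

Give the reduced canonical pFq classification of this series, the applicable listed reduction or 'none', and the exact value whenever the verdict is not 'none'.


With C = -1/4: the canonical form is 0F2(-; 1/6, 1; 4/3). Verdict: none. Every listed pattern misses the 0F2 form at 4/3, upper {-}.

Key observation: x = (4/3) and the expanded ratio factors over Q; prefactor -1/4, roots give parameters.
Consecutive-term ratio: r(k) = (4/3) * 1 / [(k+1/6) (k+1) (k+1)] - poly over poly, x = (4/3) from leading terms; C = -1/4 at k = 0.


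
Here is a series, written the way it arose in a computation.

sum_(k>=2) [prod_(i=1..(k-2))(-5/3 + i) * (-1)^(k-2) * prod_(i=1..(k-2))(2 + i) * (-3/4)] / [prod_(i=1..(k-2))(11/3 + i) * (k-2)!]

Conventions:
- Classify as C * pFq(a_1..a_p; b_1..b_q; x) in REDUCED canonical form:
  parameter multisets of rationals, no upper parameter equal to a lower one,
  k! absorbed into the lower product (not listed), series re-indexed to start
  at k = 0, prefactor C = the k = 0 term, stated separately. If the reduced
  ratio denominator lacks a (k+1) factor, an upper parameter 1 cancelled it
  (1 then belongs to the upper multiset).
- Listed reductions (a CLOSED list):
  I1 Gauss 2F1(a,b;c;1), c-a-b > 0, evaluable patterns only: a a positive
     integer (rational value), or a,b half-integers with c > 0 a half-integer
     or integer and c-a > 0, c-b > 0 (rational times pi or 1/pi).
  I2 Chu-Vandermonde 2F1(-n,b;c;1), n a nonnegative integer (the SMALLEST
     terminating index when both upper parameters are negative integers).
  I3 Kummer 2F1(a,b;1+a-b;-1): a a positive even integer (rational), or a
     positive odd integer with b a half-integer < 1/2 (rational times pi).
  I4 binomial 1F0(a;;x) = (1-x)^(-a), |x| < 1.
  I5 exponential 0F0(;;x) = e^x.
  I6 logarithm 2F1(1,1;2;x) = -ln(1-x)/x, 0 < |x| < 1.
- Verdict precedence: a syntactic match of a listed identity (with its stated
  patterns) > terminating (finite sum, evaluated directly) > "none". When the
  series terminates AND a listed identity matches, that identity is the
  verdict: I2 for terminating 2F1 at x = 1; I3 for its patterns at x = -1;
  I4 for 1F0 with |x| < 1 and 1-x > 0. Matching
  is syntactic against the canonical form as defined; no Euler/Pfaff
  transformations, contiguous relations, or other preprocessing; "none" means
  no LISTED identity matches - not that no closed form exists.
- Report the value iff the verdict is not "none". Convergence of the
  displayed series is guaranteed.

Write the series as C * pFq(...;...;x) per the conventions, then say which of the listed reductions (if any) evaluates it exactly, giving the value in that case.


Classification (C = -3/4): 2F1 with upper {-2/3, 3}, lower {14/3}, argument x = -1. Verdict: none here - no I1-I6 shape fits x = -1 with lower {14/3}.

First insight: with t_0 = -3/4, the running product (C = -3/4, x = -1) telescopes to a rising factorial.
Consecutive-term ratio: r(k) = (-1) * (k-2/3) (k+3) / [(k+14/3) (k+1)] - rational; roots negated = parameters, x = (-1), C = -3/4.


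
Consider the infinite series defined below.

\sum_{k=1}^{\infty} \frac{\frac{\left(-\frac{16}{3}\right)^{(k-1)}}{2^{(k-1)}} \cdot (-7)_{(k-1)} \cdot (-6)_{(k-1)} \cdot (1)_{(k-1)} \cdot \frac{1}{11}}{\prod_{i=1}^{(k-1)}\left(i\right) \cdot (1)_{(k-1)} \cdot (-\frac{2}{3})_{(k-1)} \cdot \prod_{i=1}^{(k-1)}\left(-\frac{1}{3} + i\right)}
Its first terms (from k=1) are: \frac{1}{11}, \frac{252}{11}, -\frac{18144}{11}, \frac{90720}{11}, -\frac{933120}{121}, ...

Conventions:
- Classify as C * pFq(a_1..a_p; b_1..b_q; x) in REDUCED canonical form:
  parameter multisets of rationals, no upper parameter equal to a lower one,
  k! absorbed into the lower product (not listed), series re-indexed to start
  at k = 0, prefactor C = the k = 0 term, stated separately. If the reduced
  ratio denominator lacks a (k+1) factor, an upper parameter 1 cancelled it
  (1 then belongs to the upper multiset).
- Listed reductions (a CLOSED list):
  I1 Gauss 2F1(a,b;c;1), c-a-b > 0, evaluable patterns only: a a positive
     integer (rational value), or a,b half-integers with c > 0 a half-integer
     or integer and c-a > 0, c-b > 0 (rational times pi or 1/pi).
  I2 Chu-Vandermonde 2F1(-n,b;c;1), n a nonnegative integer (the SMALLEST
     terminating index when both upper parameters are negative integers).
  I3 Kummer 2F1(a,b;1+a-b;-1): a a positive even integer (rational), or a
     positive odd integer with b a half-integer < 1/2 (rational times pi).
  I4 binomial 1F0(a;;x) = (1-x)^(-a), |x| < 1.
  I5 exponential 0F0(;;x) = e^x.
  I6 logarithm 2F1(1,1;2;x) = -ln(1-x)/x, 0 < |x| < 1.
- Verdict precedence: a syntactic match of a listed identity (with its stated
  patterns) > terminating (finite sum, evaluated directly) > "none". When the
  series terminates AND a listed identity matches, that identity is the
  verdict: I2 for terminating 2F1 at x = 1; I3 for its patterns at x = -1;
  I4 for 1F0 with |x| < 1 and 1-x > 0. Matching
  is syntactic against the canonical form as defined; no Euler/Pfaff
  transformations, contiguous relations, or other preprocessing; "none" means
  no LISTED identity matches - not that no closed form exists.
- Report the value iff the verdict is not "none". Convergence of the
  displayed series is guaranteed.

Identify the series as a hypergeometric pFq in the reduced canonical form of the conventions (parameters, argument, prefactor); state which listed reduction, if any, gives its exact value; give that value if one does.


First insight: t_0 being \frac{1}{11}, the parameter 1 appears in both the upper and lower lists and cancels.
Consecutive-term ratio: r(k) = -\frac{8}{3} * (k-7) (k-6) / [(k-\frac{2}{3}) (k+\frac{2}{3}) (k+1)] ; factor over Q: parameters, x = -\frac{8}{3}, and C = \frac{1}{11}.

Classification (C = \frac{1}{11}): 2F2 with upper {-7, -6}, lower {-\frac{2}{3}, \frac{2}{3}}, argument x = -\frac{8}{3}. Verdict: terminating - no listed pattern fits, but -6 in the upper list cuts the series at k = 6; direct evaluation. Exact value: \frac{410005097}{935935}.


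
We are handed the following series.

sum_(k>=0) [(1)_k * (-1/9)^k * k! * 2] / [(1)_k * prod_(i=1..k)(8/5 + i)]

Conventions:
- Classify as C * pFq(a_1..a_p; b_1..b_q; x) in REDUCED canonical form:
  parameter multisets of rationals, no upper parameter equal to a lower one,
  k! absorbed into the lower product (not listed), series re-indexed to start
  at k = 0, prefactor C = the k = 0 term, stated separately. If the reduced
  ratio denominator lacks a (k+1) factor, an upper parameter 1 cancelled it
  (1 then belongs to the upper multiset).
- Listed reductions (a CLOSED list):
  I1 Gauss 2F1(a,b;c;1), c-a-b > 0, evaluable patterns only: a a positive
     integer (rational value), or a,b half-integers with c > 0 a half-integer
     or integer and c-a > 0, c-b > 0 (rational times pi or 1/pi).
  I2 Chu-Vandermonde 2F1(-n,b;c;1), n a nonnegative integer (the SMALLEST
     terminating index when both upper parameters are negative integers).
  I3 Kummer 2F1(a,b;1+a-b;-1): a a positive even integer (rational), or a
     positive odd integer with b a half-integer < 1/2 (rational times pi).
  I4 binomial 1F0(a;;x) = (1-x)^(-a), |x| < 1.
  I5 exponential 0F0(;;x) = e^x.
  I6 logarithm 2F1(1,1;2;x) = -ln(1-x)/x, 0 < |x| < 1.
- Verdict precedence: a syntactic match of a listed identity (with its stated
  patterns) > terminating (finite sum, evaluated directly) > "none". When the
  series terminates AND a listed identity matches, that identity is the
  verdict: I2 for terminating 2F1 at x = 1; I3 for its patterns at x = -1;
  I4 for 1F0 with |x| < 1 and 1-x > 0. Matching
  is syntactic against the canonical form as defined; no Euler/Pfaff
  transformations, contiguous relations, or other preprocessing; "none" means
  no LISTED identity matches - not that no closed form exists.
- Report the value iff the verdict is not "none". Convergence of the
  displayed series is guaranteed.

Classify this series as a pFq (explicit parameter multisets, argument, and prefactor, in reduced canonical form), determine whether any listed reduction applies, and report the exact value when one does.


x = -1/9 here; the reduced form reads 2F1, upper {1, 1}, lower {13/5}, C = 2. Verdict: none (x = -1/9): each listed identity misses the multisets {1, 1} ; {13/5}.

Key step: x = (-1/9) and (1)_k (C = 2) is k! itself.
Consecutive-term ratio: r(k) = (-1/9) * (k+1) (k+1) / [(k+13/5) (k+1)] - rational in k. x = (-1/9); t_0 = 2; negate the roots.


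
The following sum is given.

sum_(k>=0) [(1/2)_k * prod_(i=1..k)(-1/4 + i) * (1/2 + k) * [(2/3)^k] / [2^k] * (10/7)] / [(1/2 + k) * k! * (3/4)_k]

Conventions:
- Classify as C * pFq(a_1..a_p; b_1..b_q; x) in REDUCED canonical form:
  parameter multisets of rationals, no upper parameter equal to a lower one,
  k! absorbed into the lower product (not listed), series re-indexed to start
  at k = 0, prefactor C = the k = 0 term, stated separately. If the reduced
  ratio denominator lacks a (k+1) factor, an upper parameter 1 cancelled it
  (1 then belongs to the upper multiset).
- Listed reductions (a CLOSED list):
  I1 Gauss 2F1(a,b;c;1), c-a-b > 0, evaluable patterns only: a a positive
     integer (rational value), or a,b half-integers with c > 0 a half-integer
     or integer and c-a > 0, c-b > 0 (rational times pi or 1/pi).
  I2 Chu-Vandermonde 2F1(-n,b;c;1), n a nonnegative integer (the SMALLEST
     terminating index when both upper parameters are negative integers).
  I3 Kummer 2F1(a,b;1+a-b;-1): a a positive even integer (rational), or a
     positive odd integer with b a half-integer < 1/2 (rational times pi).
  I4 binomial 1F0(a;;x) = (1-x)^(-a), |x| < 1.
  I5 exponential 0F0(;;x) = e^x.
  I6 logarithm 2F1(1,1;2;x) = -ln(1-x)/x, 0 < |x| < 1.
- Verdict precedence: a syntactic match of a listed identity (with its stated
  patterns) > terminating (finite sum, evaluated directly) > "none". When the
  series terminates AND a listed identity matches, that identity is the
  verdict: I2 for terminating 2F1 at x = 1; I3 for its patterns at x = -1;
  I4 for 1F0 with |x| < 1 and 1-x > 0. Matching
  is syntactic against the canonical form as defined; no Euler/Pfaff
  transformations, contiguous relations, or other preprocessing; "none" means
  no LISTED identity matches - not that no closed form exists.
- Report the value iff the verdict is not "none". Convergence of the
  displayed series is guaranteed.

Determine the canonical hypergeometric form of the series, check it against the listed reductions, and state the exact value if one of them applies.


Classification (C = 10/7): 1F0 with upper {1/2}, lower {-}, argument x = 1/3. Verdict: binomial (I4) applies (the 1F0 binomial series: exponent -1/2, x = 1/3). Value: (10/7) * (2/3)^(-1/2).

Key step: x = (1/3) and the two k-th powers (prefactor 10/7) combine into one argument.
Term ratio: r(k) = (1/3) * (k+1/2) / [(k+1)] ; factor over Q: parameters, x = (1/3), and C = 10/7.


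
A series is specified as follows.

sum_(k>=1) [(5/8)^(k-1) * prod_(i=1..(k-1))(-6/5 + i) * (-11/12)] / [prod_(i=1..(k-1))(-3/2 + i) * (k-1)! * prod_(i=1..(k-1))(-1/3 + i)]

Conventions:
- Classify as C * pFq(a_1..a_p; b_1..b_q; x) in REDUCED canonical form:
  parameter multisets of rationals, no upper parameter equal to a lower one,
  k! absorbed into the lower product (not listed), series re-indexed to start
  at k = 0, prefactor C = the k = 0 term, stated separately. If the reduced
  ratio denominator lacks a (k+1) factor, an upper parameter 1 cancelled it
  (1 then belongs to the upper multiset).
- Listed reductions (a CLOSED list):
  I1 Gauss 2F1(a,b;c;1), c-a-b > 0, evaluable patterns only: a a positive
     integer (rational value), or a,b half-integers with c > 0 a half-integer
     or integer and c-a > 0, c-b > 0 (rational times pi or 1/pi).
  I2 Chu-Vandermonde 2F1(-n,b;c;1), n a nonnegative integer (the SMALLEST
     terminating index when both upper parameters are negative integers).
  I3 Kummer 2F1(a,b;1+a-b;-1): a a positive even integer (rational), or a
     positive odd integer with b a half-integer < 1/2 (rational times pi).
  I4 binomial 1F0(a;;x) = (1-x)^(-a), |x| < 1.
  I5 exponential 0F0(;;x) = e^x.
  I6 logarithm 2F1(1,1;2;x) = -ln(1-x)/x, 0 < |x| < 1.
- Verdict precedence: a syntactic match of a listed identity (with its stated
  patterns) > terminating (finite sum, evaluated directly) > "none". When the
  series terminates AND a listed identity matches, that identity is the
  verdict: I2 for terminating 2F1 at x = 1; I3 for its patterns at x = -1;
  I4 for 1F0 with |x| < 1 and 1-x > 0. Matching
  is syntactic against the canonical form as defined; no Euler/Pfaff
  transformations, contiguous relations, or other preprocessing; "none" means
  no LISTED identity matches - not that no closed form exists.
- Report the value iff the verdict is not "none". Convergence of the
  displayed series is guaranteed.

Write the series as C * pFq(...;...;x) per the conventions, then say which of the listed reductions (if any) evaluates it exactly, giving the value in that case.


This is -11/12 * 1F2(-1/5; -1/2, 2/3; 5/8) in reduced canonical form. Verdict: none. No listed pattern accepts 1F2(-1/5; -1/2, 2/3; 5/8).

The tell: x = (5/8) and the running product (prefactor -11/12) telescopes to a rising factorial.
Consecutive-term ratio: r(k) = (5/8) * (k-1/5) / [(k-1/2) (k+2/3) (k+1)] - rational in k, leading ratio (5/8); with t_0 = -11/12, classification follows.


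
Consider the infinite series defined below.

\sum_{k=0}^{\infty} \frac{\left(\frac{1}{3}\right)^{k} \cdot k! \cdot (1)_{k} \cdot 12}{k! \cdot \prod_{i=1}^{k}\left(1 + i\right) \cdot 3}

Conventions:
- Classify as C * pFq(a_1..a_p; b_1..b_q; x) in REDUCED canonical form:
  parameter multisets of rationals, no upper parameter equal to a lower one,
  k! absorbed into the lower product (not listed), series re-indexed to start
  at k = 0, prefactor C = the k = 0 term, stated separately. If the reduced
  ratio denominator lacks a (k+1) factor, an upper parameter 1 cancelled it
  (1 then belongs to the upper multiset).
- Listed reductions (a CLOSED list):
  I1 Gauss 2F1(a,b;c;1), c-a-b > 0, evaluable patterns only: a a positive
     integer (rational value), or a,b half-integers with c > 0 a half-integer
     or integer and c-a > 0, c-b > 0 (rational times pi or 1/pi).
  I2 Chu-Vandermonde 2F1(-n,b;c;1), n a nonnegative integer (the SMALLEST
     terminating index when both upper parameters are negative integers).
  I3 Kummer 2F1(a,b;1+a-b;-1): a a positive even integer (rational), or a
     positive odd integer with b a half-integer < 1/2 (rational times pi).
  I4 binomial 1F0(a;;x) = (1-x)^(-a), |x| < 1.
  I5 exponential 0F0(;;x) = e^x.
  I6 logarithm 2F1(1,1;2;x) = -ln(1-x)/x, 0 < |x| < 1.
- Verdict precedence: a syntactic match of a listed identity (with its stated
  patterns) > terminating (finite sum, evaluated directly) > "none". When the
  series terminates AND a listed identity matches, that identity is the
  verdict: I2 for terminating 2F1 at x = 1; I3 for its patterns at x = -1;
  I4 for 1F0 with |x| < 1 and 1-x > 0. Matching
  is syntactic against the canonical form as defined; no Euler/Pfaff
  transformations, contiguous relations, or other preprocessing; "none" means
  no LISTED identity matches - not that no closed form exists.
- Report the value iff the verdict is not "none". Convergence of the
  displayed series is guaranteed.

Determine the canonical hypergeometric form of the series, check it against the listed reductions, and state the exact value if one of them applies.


Canonical form: C = 4 times 2F1 with upper {1, 1}, lower {2}, x = \frac{1}{3}. Verdict: the logarithmic series (I6) fires (the logarithm: parameters (1,1;2), x = \frac{1}{3}). Its exact value is \left(-12\right) \cdot \ln\left(\frac{2}{3}\right).

Structural cue: t_0 = 4 here, and the factorial ratio (prefactor 4) (k+a-1)!/(a-1)! is a rising factorial (a)_k.
Ratio: r(k) = \frac{1}{3} * (k+1) (k+1) / [(k+2) (k+1)] - rational in k. x = \frac{1}{3}; t_0 = 4; negate the roots.


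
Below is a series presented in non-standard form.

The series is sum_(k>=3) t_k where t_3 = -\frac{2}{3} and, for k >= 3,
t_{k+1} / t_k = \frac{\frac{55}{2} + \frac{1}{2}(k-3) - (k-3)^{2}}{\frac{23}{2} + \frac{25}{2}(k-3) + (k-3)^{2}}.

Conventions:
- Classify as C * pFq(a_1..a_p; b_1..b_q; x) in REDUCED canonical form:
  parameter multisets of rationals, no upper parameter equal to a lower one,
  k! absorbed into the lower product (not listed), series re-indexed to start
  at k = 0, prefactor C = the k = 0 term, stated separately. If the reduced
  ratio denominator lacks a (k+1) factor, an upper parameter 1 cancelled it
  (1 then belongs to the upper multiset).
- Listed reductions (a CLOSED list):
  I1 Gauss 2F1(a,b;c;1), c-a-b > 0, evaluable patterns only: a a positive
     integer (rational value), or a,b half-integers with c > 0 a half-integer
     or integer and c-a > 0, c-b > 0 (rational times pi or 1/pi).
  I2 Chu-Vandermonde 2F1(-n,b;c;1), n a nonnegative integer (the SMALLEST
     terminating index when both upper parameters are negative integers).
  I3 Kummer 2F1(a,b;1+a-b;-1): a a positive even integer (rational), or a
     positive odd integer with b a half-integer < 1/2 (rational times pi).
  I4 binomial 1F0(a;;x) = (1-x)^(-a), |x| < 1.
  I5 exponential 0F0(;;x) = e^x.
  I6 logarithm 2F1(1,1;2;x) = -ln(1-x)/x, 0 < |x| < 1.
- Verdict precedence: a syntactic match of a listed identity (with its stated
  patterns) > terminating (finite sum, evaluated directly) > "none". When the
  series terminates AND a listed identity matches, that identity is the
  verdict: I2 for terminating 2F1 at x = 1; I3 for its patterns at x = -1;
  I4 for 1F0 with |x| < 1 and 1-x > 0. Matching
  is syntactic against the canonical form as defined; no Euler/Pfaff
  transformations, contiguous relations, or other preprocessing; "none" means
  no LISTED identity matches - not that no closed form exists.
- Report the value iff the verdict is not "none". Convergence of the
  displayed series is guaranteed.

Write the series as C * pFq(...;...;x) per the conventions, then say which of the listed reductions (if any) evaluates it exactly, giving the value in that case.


x = -1 here; the reduced form reads 2F1, upper {-\frac{11}{2}, 5}, lower {\frac{23}{2}}, C = -\frac{2}{3}. Verdict: this is the Kummer evaluation I3 (x = -1; c = \frac{23}{2} equals 1+a-b for upper {-\frac{11}{2}, 5}: listed pattern). Value: \left(-\frac{14549535}{8388608}\right) \cdot \pi.

Key observation: t_0 being -\frac{2}{3}, the expanded ratio factors over Q; prefactor -2/3, roots give parameters.
Step ratio: r(k) = -1 * (k-\frac{11}{2}) (k+5) / [(k+\frac{23}{2}) (k+1)] - rational in k. x = -1; t_0 = -\frac{2}{3}; negate the roots.


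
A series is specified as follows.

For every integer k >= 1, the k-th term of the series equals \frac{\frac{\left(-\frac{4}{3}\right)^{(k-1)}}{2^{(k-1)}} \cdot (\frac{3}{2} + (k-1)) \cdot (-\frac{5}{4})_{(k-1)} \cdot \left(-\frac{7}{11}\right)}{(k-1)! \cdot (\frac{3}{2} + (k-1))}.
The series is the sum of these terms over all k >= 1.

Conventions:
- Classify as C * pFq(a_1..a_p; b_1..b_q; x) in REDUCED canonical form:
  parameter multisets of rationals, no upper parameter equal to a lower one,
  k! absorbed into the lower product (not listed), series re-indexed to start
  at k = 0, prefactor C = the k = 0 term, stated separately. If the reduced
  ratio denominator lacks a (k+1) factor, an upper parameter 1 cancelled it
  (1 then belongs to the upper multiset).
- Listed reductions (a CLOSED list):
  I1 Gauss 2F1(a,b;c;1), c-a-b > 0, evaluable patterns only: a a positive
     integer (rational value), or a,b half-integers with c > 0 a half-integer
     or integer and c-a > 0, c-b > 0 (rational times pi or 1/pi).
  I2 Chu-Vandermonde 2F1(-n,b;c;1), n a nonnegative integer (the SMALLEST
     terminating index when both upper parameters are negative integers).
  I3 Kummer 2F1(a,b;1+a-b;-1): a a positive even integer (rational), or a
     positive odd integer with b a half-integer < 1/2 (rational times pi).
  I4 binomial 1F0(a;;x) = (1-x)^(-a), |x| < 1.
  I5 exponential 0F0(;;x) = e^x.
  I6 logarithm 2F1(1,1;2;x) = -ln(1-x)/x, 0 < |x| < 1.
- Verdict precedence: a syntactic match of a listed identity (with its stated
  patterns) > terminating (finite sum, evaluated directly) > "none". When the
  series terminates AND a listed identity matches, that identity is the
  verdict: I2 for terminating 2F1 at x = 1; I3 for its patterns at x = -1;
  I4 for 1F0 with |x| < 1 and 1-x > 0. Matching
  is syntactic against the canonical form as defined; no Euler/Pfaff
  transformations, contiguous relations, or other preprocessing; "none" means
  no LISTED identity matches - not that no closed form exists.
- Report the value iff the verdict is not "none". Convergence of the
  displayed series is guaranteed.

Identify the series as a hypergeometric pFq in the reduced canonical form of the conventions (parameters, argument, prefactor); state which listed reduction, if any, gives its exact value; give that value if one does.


The series (x = -\frac{2}{3}) is 1F0: upper {-\frac{5}{4}}, lower {-}, prefactor -\frac{7}{11}. Verdict: binomial (I4) fires (the 1F0 binomial series: exponent 5/4, x = -\frac{2}{3}). Sum: \left(-\frac{7}{11}\right) \cdot \left(\frac{5}{3}\right)^{\frac{5}{4}}.

Structural cue: x = -\frac{2}{3} and the two k-th powers (C = -7/11) combine into one argument.
Ratio: r(k) = -\frac{2}{3} * (k-\frac{5}{4}) / [(k+1)] - rational; roots negated = parameters, x = -\frac{2}{3}, C = -\frac{7}{11}.


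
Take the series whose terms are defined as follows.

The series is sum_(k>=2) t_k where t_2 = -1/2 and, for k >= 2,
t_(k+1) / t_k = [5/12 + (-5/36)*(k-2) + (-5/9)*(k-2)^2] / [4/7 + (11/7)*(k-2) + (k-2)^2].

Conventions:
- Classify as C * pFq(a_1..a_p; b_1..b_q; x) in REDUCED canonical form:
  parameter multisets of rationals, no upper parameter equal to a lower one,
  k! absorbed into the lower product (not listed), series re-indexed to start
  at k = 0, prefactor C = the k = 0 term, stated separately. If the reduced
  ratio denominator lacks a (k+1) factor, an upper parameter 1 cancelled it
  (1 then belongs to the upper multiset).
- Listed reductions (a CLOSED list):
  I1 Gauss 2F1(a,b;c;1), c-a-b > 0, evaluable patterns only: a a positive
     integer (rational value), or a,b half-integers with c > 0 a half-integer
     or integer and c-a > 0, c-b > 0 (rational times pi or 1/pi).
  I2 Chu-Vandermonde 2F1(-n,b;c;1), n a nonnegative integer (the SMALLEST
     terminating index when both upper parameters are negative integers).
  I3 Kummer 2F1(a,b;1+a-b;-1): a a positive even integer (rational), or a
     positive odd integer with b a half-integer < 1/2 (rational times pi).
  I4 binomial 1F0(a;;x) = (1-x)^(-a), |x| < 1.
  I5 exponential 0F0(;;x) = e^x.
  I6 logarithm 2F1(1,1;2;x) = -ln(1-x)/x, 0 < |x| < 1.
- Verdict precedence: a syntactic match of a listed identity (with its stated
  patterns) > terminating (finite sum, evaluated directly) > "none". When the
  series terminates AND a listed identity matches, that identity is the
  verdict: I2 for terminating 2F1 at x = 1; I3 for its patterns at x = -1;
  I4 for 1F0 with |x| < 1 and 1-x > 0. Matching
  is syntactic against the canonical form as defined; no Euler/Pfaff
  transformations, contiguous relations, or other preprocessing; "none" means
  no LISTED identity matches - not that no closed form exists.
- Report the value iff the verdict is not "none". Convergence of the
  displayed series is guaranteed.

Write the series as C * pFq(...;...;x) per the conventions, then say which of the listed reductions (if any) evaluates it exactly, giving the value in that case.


The series (x = -5/9) is 2F1: upper {-3/4, 1}, lower {4/7}, prefactor -1/2. Verdict: none. No listed pattern accepts 2F1(-3/4, 1; 4/7; -5/9).

Key step: from the first term -1/2: the expanded ratio factors over Q; C = -1/2, x = -5/9, roots give parameters.
Adjacent-term ratio: r(k) = (-5/9) * (k-3/4) (k+1) / [(k+4/7) (k+1)] - rational in k, leading ratio (-5/9); with t_0 = -1/2, classification follows.


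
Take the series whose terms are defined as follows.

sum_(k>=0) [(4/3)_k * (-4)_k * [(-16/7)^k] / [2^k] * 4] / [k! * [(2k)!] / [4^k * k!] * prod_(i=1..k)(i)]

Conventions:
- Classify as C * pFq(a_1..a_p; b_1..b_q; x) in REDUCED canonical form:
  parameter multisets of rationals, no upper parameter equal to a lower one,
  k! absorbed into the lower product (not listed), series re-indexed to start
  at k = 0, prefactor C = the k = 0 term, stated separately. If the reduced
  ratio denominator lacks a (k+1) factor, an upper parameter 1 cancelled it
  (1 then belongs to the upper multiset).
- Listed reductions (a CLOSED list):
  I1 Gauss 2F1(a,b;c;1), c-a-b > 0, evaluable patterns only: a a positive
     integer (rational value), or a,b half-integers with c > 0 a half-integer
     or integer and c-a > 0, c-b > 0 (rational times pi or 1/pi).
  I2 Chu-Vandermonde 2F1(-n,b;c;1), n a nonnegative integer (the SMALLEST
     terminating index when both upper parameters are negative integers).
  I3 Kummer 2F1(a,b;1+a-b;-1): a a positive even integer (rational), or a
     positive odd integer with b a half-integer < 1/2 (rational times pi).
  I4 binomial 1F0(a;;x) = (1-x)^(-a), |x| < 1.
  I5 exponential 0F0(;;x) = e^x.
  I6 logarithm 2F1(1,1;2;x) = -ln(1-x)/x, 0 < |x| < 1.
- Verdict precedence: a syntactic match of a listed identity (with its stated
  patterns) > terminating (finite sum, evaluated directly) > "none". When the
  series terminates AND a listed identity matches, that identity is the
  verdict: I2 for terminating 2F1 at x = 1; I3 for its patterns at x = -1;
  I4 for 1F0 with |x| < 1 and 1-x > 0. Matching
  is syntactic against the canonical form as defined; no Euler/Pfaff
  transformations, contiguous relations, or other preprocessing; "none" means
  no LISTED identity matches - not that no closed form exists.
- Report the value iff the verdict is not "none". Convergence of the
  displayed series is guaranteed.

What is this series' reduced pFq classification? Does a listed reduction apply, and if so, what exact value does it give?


At argument -8/7: a 2F2 with upper {-4, 4/3}, lower {1/2, 1}, scaled by C = 4. Verdict: terminating (-4 upstairs). 5 nonzero terms in all; added directly. Value: 248092900/1750329.

Structural cue: t_0 being 4, the two k-th powers (prefactor 4) combine into one argument.
Term ratio: r(k) = (-8/7) * (k-4) (k+4/3) / [(k+1/2) (k+1) (k+1)] - rational in k, leading ratio (-8/7); with t_0 = 4, classification follows.


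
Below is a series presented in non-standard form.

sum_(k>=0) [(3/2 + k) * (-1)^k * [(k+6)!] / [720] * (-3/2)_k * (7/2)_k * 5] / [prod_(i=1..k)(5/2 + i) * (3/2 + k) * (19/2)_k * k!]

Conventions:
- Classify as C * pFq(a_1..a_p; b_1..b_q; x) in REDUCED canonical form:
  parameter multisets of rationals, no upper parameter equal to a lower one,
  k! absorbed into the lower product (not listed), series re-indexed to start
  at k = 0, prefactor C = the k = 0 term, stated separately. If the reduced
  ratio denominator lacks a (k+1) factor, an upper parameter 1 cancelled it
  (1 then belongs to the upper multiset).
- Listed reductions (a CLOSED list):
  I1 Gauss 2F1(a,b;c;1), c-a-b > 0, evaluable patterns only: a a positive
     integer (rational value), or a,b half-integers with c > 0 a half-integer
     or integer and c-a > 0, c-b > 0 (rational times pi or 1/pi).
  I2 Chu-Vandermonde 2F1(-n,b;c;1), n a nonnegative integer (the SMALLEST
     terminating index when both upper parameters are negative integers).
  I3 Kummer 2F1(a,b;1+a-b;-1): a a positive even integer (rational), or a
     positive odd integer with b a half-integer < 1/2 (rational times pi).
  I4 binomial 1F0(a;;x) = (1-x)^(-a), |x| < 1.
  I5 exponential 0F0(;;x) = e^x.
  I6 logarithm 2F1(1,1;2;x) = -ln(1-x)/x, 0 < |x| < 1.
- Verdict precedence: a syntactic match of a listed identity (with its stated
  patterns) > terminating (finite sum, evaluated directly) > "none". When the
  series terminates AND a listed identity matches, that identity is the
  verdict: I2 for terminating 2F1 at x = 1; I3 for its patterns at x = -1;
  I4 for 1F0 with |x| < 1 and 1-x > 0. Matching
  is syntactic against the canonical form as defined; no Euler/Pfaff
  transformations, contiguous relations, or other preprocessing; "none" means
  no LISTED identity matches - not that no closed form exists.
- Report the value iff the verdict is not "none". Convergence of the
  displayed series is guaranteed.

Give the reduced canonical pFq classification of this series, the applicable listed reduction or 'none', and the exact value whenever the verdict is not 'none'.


Reduced: x = -1, 2F1, upper = {-3/2, 7}, lower = {19/2}, C = 5. Verdict: Kummer's theorem (I3) fires (x = -1; c = 19/2 equals 1+a-b for upper {-3/2, 7}: listed pattern). Hence: (3828825/1048576) * pi.

Key observation: from the first term 5: the parameter 7/2 appears in both the upper and lower lists and cancels (alongside the other common factor).
Consecutive-term ratio: r(k) = (-1) * (k-3/2) (k+7) / [(k+19/2) (k+1)] ; factor over Q: parameters, x = (-1), and C = 5.


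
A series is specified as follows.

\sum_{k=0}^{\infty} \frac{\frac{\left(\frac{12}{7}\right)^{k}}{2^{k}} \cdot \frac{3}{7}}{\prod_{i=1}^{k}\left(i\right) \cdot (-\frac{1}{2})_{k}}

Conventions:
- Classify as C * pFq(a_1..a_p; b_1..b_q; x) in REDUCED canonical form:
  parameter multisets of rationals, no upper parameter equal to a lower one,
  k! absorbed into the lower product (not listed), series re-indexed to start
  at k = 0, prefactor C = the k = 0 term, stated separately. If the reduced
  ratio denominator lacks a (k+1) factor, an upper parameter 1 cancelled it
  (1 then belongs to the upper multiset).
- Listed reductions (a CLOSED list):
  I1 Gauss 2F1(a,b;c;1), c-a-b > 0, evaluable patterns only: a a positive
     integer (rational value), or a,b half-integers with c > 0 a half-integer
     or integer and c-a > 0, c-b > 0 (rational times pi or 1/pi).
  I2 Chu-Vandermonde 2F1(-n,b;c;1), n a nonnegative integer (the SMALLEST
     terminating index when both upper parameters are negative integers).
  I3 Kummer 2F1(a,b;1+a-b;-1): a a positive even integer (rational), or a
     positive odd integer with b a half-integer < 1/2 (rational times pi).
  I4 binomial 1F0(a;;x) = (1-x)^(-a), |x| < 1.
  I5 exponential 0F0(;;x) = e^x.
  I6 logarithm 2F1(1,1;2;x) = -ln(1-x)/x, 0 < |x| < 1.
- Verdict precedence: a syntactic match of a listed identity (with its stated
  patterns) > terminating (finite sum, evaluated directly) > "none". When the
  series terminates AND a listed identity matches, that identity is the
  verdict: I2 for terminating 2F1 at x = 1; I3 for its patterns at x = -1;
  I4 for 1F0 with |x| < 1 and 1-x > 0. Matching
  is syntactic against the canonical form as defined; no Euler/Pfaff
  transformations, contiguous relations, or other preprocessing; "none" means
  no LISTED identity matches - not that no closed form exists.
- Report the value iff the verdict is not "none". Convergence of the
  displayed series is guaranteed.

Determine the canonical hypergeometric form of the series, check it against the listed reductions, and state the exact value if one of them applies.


x = \frac{6}{7} here; the reduced form reads 0F1, upper {-}, lower {-\frac{1}{2}}, C = \frac{3}{7}. Verdict: none - this 0F1 at x = \frac{6}{7} matches no listed pattern, and upper {-} holds no stopper.

Structural cue: x = \frac{6}{7} and the product of the first k integers (C = 3/7) is k!.
Consecutive-term ratio: r(k) = \frac{6}{7} * 1 / [(k-\frac{1}{2}) (k+1)] - rational in k. x = \frac{6}{7}; t_0 = \frac{3}{7}; negate the roots.


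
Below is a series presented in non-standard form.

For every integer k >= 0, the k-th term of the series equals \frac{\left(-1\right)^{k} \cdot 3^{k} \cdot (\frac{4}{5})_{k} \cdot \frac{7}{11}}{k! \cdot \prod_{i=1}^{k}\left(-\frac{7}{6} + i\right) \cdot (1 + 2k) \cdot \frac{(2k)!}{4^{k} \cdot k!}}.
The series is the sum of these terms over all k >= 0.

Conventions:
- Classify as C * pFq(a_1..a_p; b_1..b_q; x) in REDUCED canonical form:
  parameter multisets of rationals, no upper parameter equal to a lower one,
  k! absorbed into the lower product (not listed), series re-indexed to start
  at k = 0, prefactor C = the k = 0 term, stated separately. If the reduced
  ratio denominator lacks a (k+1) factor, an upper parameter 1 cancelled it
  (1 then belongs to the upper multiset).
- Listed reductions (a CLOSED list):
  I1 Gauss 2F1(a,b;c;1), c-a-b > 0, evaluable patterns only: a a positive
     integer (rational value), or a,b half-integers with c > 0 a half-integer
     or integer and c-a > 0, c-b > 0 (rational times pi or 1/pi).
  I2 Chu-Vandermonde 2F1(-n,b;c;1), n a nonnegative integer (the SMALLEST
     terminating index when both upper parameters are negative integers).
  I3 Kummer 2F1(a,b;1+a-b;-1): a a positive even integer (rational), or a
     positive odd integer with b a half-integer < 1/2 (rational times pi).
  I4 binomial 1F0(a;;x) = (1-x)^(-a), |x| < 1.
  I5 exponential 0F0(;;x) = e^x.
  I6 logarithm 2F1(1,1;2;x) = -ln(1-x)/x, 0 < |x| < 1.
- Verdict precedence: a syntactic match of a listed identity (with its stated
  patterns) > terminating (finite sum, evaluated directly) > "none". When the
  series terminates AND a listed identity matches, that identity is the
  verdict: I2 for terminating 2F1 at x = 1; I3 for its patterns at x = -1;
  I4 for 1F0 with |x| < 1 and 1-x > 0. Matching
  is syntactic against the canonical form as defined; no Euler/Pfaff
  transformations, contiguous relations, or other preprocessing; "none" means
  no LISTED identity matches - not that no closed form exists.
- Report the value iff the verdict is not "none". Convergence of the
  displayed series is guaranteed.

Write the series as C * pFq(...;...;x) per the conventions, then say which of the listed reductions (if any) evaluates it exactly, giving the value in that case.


Prefactor \frac{7}{11}, argument -3: 1F2 with upper {\frac{4}{5}} over lower {-\frac{1}{6}, \frac{3}{2}}. Verdict: none. A 1F2 with upper {\frac{4}{5}} fits none of I1-I6 at x = -3; the sum runs forever.

Key observation: from the first term \frac{7}{11}: the lower (2k+1) factor (C = 7/11) shifts a half-integer Pochhammer.
Term ratio: r(k) = -3 * (k+\frac{4}{5}) / [(k-\frac{1}{6}) (k+\frac{3}{2}) (k+1)] ; factor over Q: parameters, x = -3, and C = \frac{7}{11}.


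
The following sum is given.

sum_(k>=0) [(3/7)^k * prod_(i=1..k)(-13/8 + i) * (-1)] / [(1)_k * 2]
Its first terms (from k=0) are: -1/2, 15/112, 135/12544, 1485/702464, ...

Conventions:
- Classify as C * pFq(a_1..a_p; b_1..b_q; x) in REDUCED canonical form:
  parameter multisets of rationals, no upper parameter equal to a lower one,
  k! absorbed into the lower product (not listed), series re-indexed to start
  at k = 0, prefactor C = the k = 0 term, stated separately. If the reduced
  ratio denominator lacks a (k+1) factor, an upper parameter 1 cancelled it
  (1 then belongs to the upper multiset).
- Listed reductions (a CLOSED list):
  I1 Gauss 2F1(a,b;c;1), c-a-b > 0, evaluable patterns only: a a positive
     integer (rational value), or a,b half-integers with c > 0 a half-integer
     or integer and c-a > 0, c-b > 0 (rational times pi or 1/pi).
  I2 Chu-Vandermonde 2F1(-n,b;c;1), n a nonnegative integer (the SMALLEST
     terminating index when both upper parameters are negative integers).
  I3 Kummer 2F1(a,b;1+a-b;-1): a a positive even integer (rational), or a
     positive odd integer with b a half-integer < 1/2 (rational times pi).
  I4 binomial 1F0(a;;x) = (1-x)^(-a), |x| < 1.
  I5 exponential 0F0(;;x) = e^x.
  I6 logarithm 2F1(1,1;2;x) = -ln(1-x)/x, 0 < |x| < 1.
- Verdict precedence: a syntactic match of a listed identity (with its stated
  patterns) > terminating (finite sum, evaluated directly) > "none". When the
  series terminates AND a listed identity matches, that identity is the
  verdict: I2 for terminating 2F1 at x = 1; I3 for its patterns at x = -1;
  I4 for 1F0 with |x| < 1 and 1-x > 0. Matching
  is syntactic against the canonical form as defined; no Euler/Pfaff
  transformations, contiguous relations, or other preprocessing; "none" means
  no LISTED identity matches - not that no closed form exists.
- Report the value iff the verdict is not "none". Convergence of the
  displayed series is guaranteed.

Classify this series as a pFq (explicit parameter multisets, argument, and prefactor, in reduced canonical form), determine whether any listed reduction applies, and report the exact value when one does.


With C = -1/2: the canonical form is 1F0(-5/8; -; 3/7). Verdict: binomial (I4) applies (the 1F0 binomial series: exponent 5/8, x = 3/7). Sum: (-1/2) * (4/7)^(5/8).

Key observation: with t_0 = -1/2, the running product (C = -1/2, x = 3/7) telescopes to a rising factorial.
Adjacent-term ratio: r(k) = (3/7) * (k-5/8) / [(k+1)] - rational in k, leading ratio (3/7); with t_0 = -1/2, classification follows.


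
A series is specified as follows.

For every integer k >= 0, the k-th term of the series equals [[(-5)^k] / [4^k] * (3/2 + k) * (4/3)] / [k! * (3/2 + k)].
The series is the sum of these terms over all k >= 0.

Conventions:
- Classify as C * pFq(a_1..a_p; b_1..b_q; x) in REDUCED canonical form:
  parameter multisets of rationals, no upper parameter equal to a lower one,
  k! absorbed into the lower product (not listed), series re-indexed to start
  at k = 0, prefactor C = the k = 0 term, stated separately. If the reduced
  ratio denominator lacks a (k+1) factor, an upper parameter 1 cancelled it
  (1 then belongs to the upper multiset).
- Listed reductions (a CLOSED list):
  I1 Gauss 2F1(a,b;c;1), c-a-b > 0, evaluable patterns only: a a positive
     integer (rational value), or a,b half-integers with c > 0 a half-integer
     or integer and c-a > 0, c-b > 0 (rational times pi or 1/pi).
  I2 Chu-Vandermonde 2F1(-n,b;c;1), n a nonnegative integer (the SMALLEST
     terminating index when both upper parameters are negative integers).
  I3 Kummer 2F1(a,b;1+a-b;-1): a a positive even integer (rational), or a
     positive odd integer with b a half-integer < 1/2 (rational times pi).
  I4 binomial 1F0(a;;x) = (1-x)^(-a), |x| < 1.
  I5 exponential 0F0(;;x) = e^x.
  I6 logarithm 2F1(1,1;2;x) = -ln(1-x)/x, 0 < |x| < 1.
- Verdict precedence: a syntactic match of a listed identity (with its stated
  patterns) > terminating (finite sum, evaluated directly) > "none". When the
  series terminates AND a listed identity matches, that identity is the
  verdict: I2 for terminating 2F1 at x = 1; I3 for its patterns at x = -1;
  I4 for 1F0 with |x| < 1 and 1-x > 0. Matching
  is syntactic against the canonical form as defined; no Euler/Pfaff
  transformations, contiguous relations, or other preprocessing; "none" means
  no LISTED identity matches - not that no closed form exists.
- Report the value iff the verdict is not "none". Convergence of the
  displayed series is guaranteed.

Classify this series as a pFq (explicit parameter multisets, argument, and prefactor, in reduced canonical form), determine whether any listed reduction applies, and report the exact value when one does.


At argument -5/4: a 0F0 with upper {-}, lower {-}, scaled by C = 4/3. Verdict (x = -5/4): the exponential series (I5) applies (the 0F0 exponential series at x = -5/4). Sum: (4/3) * e^(-5/4).

Key step: x = (-5/4) and the two geometric factors (C = 4/3, x = -5/4) combine into one argument.
Adjacent-term ratio: r(k) = (-5/4) * 1 / [(k+1)] - rational; roots negated = parameters, x = (-5/4), C = 4/3.
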